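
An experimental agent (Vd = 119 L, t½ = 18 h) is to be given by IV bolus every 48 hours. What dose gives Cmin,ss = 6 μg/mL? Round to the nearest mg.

3820 mg

τ/t½ = 48/18 ≈ 2.6667, so f = (1/2)^(48/18) ≈ 0.157490.
Cmin,ss = (D/Vd)·f/(1−f), so D = Cmin,ss·Vd·(1−f)/f.
D = 6 × 119 × (1−f)/f ≈ 6 × 119 × 5.34961 ≈ 3819.62 mg.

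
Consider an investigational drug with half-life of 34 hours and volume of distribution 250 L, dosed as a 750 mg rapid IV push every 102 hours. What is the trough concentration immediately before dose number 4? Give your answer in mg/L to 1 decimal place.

0.4 mg/L

f = (1/2)^(τ/t½) = (1/2)^(102/34) ≈ 0.1250.
C₀ = D/Vd = 750/250 ≈ 3.000 mg/L.
Before the 4th dose, 3 doses have been given. Superposition: Cmin = C₀·(f + f² + … + f^3).
≈ 3.000 × (0.1250 + 0.0156 + 0.0020) ≈ 3.000 × 0.1426 ≈ 0.428 mg/L.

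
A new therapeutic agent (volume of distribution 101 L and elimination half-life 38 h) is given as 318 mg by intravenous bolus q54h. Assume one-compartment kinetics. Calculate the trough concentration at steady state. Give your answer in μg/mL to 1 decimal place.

k = ln2/t½ = ln2/38 ≈ 0.018241 h⁻¹; fraction remaining f = e^(−kτ) = e^(−0.018241×54) ≈ 0.3734.
Accumulation ratio R = 1/(1 − f) ≈ 1/0.6266 ≈ 1.5959.
Single-dose peak C₀ = D/Vd = 318/101 ≈ 3.149 μg/mL.
Cmax,ss = C₀/(1 − f) ≈ 3.149/0.6266 ≈ 5.026 μg/mL.
One interval later, Cmin,ss = Cmax,ss·e^(−kτ) ≈ 5.026 × 0.3734 ≈ 1.877 μg/mL.

1.9 μg/mL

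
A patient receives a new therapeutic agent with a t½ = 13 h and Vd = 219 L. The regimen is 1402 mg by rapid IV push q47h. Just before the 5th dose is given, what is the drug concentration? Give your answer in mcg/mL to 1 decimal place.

f = (1/2)^(τ/t½) = (1/2)^(47/13) ≈ 0.0816.
C₀ = D/Vd = 1402/219 ≈ 6.402 mcg/mL.
Before the 5th dose, 4 doses have been given. Superposition: Cmin = C₀·(f + f² + … + f^4).
≈ 6.402 × (0.0816 + 0.0067 + 0.0005 + 0.0000) ≈ 6.402 × 0.0888 ≈ 0.568 mcg/mL.

0.6 mcg/mL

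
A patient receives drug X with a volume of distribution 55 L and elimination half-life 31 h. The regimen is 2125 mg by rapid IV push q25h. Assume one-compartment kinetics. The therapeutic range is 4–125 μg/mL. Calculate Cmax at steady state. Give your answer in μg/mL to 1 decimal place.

90.2 μg/mL

k = ln2/t½ = ln2/31 ≈ 0.022360 h⁻¹; fraction remaining f = e^(−kτ) = e^(−0.022360×25) ≈ 0.5718.
At steady state, accumulation factor R = 1/(1 − e^(−kτ)) ≈ 2.3354.
Each bolus raises the concentration by D/Vd = 2125/55 ≈ 38.636 μg/mL.
Steady-state peak Cmax,ss = C₀·R ≈ 38.636 × 2.3354 ≈ 90.231 μg/mL.
Peak 90.2 μg/mL vs MTC 125 μg/mL: below toxic threshold.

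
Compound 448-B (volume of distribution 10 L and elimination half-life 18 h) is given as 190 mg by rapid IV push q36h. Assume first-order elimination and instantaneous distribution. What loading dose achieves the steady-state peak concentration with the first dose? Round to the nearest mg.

253 mg

f = (1/2)^(36/18) ≈ 0.250000; accumulation ratio R = 1/(1−f) ≈ 1.33333.
Loading dose to hit Cmax,ss on first dose: D_load = D_maint·R ≈ 190 × 1.33333 ≈ 253.33 mg.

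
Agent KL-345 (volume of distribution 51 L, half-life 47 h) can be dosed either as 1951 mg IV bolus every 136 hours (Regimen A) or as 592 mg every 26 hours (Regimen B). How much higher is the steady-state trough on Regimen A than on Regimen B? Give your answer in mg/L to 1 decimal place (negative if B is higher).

Regimen A: f = (1/2)^(136/47) ≈ 0.1346; Cmin,ss = (1951/51)·f/(1−f) ≈ 5.950 mg/L.
Regimen B: f = (1/2)^(26/47) ≈ 0.6815; Cmin,ss = (592/51)·f/(1−f) ≈ 24.838 mg/L.
Difference ≈ 5.950 − 24.838 ≈ -18.888 mg/L.

-18.9 mg/L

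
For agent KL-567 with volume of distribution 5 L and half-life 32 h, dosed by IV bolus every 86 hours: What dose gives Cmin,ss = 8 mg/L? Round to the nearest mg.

τ/t½ = 86/32 ≈ 2.6875, so f = (1/2)^(86/32) ≈ 0.155232.
Cmin,ss = (D/Vd)·f/(1−f), so D = Cmin,ss·Vd·(1−f)/f.
D = 8 × 5 × (1−f)/f ≈ 8 × 5 × 5.44197 ≈ 217.68 mg.

218 mg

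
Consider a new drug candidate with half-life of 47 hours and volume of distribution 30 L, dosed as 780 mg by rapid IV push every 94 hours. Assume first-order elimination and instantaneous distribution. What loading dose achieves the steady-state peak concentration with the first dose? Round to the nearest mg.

f = (1/2)^(94/47) ≈ 0.250000; accumulation ratio R = 1/(1−f) ≈ 1.33333.
Loading dose to hit Cmax,ss on first dose: D_load = D_maint·R ≈ 780 × 1.33333 ≈ 1040.00 mg.

1040 mg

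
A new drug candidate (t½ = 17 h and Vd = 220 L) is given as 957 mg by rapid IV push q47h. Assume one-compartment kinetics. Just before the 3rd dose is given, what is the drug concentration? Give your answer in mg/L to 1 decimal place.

0.7 mg/L

f = (1/2)^(τ/t½) = (1/2)^(47/17) ≈ 0.1471.
C₀ = D/Vd = 957/220 ≈ 4.350 mg/L.
Before the 3rd dose, 2 doses have been given. Superposition: Cmin = C₀·(f + f²).
≈ 4.350 × (0.1471 + 0.0216) ≈ 4.350 × 0.1687 ≈ 0.734 mg/L.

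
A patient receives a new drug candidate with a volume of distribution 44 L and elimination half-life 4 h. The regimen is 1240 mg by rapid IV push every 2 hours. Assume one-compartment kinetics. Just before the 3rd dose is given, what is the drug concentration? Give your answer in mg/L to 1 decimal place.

f = (1/2)^(τ/t½) = (1/2)^(2/4) ≈ 0.7071.
C₀ = D/Vd = 1240/44 ≈ 28.182 mg/L.
Before the 3rd dose, 2 doses have been given. Superposition: Cmin = C₀·(f + f²).
≈ 28.182 × (0.7071 + 0.5000) ≈ 28.182 × 1.2071 ≈ 34.018 mg/L.

34.0 mg/L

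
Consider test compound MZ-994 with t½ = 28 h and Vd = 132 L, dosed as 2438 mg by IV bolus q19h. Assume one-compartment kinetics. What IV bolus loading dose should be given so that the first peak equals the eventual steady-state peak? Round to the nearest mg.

6498 mg

f = (1/2)^(19/28) ≈ 0.624784; accumulation ratio R = 1/(1−f) ≈ 2.66513.
Loading dose to hit Cmax,ss on first dose: D_load = D_maint·R ≈ 2438 × 2.66513 ≈ 6497.59 mg.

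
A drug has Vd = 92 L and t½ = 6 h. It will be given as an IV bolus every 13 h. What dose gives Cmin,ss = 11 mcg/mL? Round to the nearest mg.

τ/t½ = 13/6 ≈ 2.1667, so f = (1/2)^(13/6) ≈ 0.222725.
Cmin,ss = (D/Vd)·f/(1−f), so D = Cmin,ss·Vd·(1−f)/f.
D = 11 × 92 × (1−f)/f ≈ 11 × 92 × 3.48984 ≈ 3531.72 mg.

3532 mg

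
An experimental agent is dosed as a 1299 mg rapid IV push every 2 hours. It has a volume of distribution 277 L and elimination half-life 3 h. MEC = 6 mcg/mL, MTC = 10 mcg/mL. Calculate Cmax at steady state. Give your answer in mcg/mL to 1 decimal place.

12.7 mcg/mL

τ/t½ = 2/3 ≈ 0.66667, so fraction remaining f = (1/2)^(2/3) ≈ 0.6300.
At steady state, accumulation factor R = 1/(1 − e^(−kτ)) ≈ 2.7027.
Each bolus raises the concentration by D/Vd = 1299/277 ≈ 4.690 mcg/mL.
Cmax,ss = C₀/(1 − f) ≈ 4.690/0.3700 ≈ 12.676 mcg/mL.
Peak 12.7 mcg/mL vs MTC 10 mcg/mL: exceeds toxic threshold.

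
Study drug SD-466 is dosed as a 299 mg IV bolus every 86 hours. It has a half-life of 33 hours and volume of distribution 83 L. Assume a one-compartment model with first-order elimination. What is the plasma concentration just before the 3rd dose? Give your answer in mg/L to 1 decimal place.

0.7 mg/L

f = (1/2)^(τ/t½) = (1/2)^(86/33) ≈ 0.1642.
C₀ = D/Vd = 299/83 ≈ 3.602 mg/L.
Before the 3rd dose, 2 doses have been given. Superposition: Cmin = C₀·(f + f²).
≈ 3.602 × (0.1642 + 0.0270) ≈ 3.602 × 0.1912 ≈ 0.689 mg/L.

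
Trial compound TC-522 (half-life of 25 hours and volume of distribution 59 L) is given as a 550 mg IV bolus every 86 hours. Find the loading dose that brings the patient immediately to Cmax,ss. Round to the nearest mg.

f = (1/2)^(86/25) ≈ 0.092142; accumulation ratio R = 1/(1−f) ≈ 1.10149.
Loading dose to hit Cmax,ss on first dose: D_load = D_maint·R ≈ 550 × 1.10149 ≈ 605.82 mg.

606 mg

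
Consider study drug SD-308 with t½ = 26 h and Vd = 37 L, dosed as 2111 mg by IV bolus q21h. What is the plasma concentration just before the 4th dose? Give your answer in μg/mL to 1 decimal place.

f = (1/2)^(τ/t½) = (1/2)^(21/26) ≈ 0.5713.
C₀ = D/Vd = 2111/37 ≈ 57.054 μg/mL.
Before the 4th dose, 3 doses have been given. Superposition: Cmin = C₀·(f + f² + … + f^3).
≈ 57.054 × (0.5713 + 0.3264 + 0.1865) ≈ 57.054 × 1.0842 ≈ 61.858 μg/mL.

61.9 μg/mL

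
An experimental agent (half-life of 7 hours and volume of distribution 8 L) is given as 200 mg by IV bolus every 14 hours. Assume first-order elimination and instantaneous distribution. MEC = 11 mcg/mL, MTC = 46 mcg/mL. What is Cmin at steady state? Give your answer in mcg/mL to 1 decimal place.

8.3 mcg/mL

The dosing interval is 2 half-lives, so f = 2^(−2) = 0.25.
Accumulation ratio R = 1/(1 − f) = 1/0.75 = 4/3.
Single-dose peak C₀ = D/Vd = 200/8 = 25 mcg/mL.
Steady-state peak Cmax,ss = C₀·R = 25 × 4/3 ≈ 33.333 mcg/mL.
Steady-state trough Cmin,ss = Cmax,ss·f ≈ 33.333 × 0.25 ≈ 8.333 mcg/mL.
Trough 8.3 mcg/mL vs MEC 11 mcg/mL: subtherapeutic.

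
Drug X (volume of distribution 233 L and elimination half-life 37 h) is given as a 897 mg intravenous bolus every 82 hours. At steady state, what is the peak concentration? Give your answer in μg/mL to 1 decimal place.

4.9 μg/mL

τ/t½ = 82/37 ≈ 2.2162, so fraction remaining f = (1/2)^(82/37) ≈ 0.2152.
At steady state, accumulation factor R = 1/(1 − e^(−kτ)) ≈ 1.2742.
Single-dose peak C₀ = D/Vd = 897/233 ≈ 3.850 μg/mL.
Steady-state peak Cmax,ss = C₀·R ≈ 3.850 × 1.2742 ≈ 4.906 μg/mL.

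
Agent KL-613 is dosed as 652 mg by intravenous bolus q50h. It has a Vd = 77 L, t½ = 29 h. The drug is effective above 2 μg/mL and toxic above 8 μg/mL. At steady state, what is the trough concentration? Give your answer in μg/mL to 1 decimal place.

τ/t½ = 50/29 ≈ 1.7241, so fraction remaining f = (1/2)^(50/29) ≈ 0.3027.
At steady state, accumulation factor R = 1/(1 − e^(−kτ)) ≈ 1.4341.
Single-dose peak C₀ = D/Vd = 652/77 ≈ 8.468 μg/mL.
Steady-state peak Cmax,ss = C₀·R ≈ 8.468 × 1.4341 ≈ 12.144 μg/mL.
One interval later, Cmin,ss = Cmax,ss·e^(−kτ) ≈ 12.144 × 0.3027 ≈ 3.676 μg/mL.
Trough 3.7 μg/mL vs MEC 2 μg/mL: adequate.

3.7 μg/mL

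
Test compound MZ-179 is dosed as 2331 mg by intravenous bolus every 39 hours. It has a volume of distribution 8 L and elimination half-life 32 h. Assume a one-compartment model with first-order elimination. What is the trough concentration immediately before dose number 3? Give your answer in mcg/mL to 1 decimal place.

179.0 mcg/mL

f = (1/2)^(τ/t½) = (1/2)^(39/32) ≈ 0.4297.
C₀ = D/Vd = 2331/8 ≈ 291.375 mcg/mL.
Before the 3rd dose, 2 doses have been given. Superposition: Cmin = C₀·(f + f²).
≈ 291.375 × (0.4297 + 0.1846) ≈ 291.375 × 0.6143 ≈ 178.992 mcg/mL.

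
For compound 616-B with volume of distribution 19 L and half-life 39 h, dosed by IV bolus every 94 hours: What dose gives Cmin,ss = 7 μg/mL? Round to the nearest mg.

574 mg

τ/t½ = 94/39 ≈ 2.4103, so f = (1/2)^(94/39) ≈ 0.188122.
Cmin,ss = (D/Vd)·f/(1−f), so D = Cmin,ss·Vd·(1−f)/f.
D = 7 × 19 × (1−f)/f ≈ 7 × 19 × 4.31570 ≈ 573.99 mg.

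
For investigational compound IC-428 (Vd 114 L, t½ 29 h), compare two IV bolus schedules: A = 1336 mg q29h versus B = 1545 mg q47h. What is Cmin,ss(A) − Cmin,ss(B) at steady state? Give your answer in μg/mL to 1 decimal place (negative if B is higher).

Regimen A: f = (1/2)^(29/29) ≈ 0.5000; Cmin,ss = (1336/114)·f/(1−f) ≈ 11.719 μg/mL.
Regimen B: f = (1/2)^(47/29) ≈ 0.3252; Cmin,ss = (1545/114)·f/(1−f) ≈ 6.531 μg/mL.
Difference ≈ 11.719 − 6.531 ≈ 5.188 μg/mL.

5.2 μg/mL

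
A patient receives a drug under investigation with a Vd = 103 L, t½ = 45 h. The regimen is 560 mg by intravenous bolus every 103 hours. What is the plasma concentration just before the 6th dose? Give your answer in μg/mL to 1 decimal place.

1.4 μg/mL

f = (1/2)^(τ/t½) = (1/2)^(103/45) ≈ 0.2046.
C₀ = D/Vd = 560/103 ≈ 5.437 μg/mL.
Before the 6th dose, 5 doses have been given. Superposition: Cmin = C₀·(f + f² + … + f^5).
≈ 5.437 × (0.2046 + 0.0419 + 0.0086 + 0.0018 + 0.0004) ≈ 5.437 × 0.2573 ≈ 1.399 μg/mL.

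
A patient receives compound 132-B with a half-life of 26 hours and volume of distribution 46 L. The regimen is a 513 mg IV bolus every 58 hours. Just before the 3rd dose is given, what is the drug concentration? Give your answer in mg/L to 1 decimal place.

2.9 mg/L

f = (1/2)^(τ/t½) = (1/2)^(58/26) ≈ 0.2130.
C₀ = D/Vd = 513/46 ≈ 11.152 mg/L.
Before the 3rd dose, 2 doses have been given. Superposition: Cmin = C₀·(f + f²).
≈ 11.152 × (0.2130 + 0.0454) ≈ 11.152 × 0.2584 ≈ 2.882 mg/L.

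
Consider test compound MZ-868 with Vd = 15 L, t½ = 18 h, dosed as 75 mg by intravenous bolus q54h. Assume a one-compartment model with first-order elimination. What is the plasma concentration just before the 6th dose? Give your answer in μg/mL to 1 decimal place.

0.7 μg/mL

f = (1/2)^(τ/t½) = (1/2)^(54/18) ≈ 0.1250.
C₀ = D/Vd = 75/15 ≈ 5.000 μg/mL.
Before the 6th dose, 5 doses have been given. Superposition: Cmin = C₀·(f + f² + … + f^5).
≈ 5.000 × (0.1250 + 0.0156 + 0.0020 + 0.0002 + 0.0000) ≈ 5.000 × 0.1428 ≈ 0.714 μg/mL.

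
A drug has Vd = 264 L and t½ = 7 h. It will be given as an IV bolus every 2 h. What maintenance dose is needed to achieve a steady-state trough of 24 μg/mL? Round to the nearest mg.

τ/t½ = 2/7 ≈ 0.28571, so f = (1/2)^(2/7) ≈ 0.820335.
Cmin,ss = (D/Vd)·f/(1−f), so D = Cmin,ss·Vd·(1−f)/f.
D = 24 × 264 × (1−f)/f ≈ 24 × 264 × 0.21901 ≈ 1387.65 mg.

1388 mg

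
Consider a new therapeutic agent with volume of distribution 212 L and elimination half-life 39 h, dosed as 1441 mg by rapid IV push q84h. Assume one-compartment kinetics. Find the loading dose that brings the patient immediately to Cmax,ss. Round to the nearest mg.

f = (1/2)^(84/39) ≈ 0.224713; accumulation ratio R = 1/(1−f) ≈ 1.28984.
Loading dose to hit Cmax,ss on first dose: D_load = D_maint·R ≈ 1441 × 1.28984 ≈ 1858.66 mg.

1859 mg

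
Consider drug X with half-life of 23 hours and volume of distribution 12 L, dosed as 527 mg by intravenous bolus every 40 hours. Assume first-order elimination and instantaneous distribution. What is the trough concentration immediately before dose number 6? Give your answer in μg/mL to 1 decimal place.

f = (1/2)^(τ/t½) = (1/2)^(40/23) ≈ 0.2996.
C₀ = D/Vd = 527/12 ≈ 43.917 μg/mL.
Before the 6th dose, 5 doses have been given. Superposition: Cmin = C₀·(f + f² + … + f^5).
≈ 43.917 × (0.2996 + 0.0898 + 0.0269 + 0.0081 + 0.0024) ≈ 43.917 × 0.4268 ≈ 18.744 μg/mL.

18.7 μg/mL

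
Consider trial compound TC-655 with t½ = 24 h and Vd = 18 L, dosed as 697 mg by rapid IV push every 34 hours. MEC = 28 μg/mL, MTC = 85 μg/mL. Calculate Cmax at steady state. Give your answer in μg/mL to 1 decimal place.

61.9 μg/mL

k = ln2/t½ = ln2/24 ≈ 0.028881 h⁻¹; fraction remaining f = e^(−kτ) = e^(−0.028881×34) ≈ 0.3746.
Accumulation ratio R = 1/(1 − f) ≈ 1/0.6254 ≈ 1.5990.
Each bolus raises the concentration by D/Vd = 697/18 ≈ 38.722 μg/mL.
Steady-state peak Cmax,ss = C₀·R ≈ 38.722 × 1.5990 ≈ 61.916 μg/mL.
Peak 61.9 μg/mL vs MTC 85 μg/mL: below toxic threshold.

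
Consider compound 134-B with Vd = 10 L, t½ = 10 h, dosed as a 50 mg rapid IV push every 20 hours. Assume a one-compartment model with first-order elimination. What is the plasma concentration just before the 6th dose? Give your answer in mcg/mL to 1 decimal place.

1.7 mcg/mL

f = (1/2)^(τ/t½) = (1/2)^(20/10) ≈ 0.2500.
C₀ = D/Vd = 50/10 ≈ 5.000 mcg/mL.
Before the 6th dose, 5 doses have been given. Superposition: Cmin = C₀·(f + f² + … + f^5).
≈ 5.000 × (0.2500 + 0.0625 + 0.0156 + 0.0039 + 0.0010) ≈ 5.000 × 0.3330 ≈ 1.665 mcg/mL.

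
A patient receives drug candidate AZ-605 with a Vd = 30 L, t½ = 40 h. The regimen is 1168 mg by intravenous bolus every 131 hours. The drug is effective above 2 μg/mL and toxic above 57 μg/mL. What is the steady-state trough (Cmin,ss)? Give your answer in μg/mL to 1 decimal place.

k = ln2/t½ = ln2/40 ≈ 0.017329 h⁻¹; fraction remaining f = e^(−kτ) = e^(−0.017329×131) ≈ 0.1033.
At steady state, accumulation factor R = 1/(1 − e^(−kτ)) ≈ 1.1152.
Single-dose peak C₀ = D/Vd = 1168/30 ≈ 38.933 μg/mL.
Steady-state peak Cmax,ss = C₀·R ≈ 38.933 × 1.1152 ≈ 43.418 μg/mL.
One interval later, Cmin,ss = Cmax,ss·e^(−kτ) ≈ 43.418 × 0.1033 ≈ 4.485 μg/mL.
Trough 4.5 μg/mL vs MEC 2 μg/mL: adequate.

4.5 μg/mL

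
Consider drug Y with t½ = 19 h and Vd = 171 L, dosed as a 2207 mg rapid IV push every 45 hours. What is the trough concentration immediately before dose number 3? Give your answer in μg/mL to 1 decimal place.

f = (1/2)^(τ/t½) = (1/2)^(45/19) ≈ 0.1937.
C₀ = D/Vd = 2207/171 ≈ 12.906 μg/mL.
Before the 3rd dose, 2 doses have been given. Superposition: Cmin = C₀·(f + f²).
≈ 12.906 × (0.1937 + 0.0375) ≈ 12.906 × 0.2312 ≈ 2.984 μg/mL.

3.0 μg/mL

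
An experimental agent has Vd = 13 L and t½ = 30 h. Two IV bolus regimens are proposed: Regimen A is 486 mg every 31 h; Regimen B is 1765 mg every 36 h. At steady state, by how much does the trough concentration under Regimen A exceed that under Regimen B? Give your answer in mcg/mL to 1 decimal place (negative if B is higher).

-68.9 mcg/mL

Regimen A: f = (1/2)^(31/30) ≈ 0.4886; Cmin,ss = (486/13)·f/(1−f) ≈ 35.718 mcg/mL.
Regimen B: f = (1/2)^(36/30) ≈ 0.4353; Cmin,ss = (1765/13)·f/(1−f) ≈ 104.658 mcg/mL.
Difference ≈ 35.718 − 104.658 ≈ -68.940 mcg/mL.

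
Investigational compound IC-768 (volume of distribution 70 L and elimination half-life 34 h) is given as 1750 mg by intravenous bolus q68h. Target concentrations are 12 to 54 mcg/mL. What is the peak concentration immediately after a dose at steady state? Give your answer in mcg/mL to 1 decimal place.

33.3 mcg/mL

τ = 68 h = 2 half-lives, so f = (1/2)^2 = 0.25.
Accumulation ratio R = 1/(1 − f) = 1/0.75 = 4/3.
Single-dose peak C₀ = D/Vd = 1750/70 = 25 mcg/mL.
Steady-state peak Cmax,ss = C₀·R = 25 × 4/3 ≈ 33.333 mcg/mL.
Peak 33.3 mcg/mL vs MTC 54 mcg/mL: below toxic threshold.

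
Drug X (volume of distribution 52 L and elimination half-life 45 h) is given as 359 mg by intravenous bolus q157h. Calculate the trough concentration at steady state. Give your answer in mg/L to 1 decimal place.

0.7 mg/L

k = ln2/t½ = ln2/45 ≈ 0.015403 h⁻¹; fraction remaining f = e^(−kτ) = e^(−0.015403×157) ≈ 0.0891.
Accumulation ratio R = 1/(1 − f) ≈ 1/0.9109 ≈ 1.0978.
Single-dose peak C₀ = D/Vd = 359/52 ≈ 6.904 mg/L.
Cmax,ss = C₀/(1 − f) ≈ 6.904/0.9109 ≈ 7.579 mg/L.
Steady-state trough Cmin,ss = Cmax,ss·f ≈ 7.579 × 0.0891 ≈ 0.675 mg/L.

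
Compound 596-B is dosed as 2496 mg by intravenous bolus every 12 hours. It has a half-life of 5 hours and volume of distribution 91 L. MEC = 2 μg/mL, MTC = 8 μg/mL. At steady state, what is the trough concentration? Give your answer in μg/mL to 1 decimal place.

Over one 12-h interval, 12/5 ≈ 2.4 half-lives elapse, leaving f ≈ 0.1895 of each dose.
At steady state, accumulation factor R = 1/(1 − e^(−kτ)) ≈ 1.2338.
Each bolus raises the concentration by D/Vd = 2496/91 ≈ 27.429 μg/mL.
Steady-state peak Cmax,ss = C₀·R ≈ 27.429 × 1.2338 ≈ 33.842 μg/mL.
Steady-state trough Cmin,ss = Cmax,ss·f ≈ 33.842 × 0.1895 ≈ 6.413 μg/mL.
Trough 6.4 μg/mL vs MEC 2 μg/mL: adequate.

6.4 μg/mL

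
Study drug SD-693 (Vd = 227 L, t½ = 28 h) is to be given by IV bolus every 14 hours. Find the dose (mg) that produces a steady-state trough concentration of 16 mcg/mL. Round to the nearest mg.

1504 mg

τ/t½ = 14/28 ≈ 0.5, so f = (1/2)^(14/28) ≈ 0.707107.
Cmin,ss = (D/Vd)·f/(1−f), so D = Cmin,ss·Vd·(1−f)/f.
D = 16 × 227 × (1−f)/f ≈ 16 × 227 × 0.41421 ≈ 1504.41 mg.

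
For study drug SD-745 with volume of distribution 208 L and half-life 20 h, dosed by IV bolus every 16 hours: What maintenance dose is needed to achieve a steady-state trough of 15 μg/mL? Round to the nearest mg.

τ/t½ = 16/20 ≈ 0.8, so f = (1/2)^(16/20) ≈ 0.574349.
Cmin,ss = (D/Vd)·f/(1−f), so D = Cmin,ss·Vd·(1−f)/f.
D = 15 × 208 × (1−f)/f ≈ 15 × 208 × 0.74110 ≈ 2312.23 mg.

2312 mg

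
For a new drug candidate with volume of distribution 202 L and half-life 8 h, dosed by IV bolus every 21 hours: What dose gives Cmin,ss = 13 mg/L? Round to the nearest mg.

τ/t½ = 21/8 ≈ 2.625, so f = (1/2)^(21/8) ≈ 0.162105.
Cmin,ss = (D/Vd)·f/(1−f), so D = Cmin,ss·Vd·(1−f)/f.
D = 13 × 202 × (1−f)/f ≈ 13 × 202 × 5.16884 ≈ 13573.37 mg.

13573 mg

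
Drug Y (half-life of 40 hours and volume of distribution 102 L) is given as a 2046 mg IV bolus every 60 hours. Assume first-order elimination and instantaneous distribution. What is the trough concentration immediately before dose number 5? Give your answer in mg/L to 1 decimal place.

10.8 mg/L

f = (1/2)^(τ/t½) = (1/2)^(60/40) ≈ 0.3536.
C₀ = D/Vd = 2046/102 ≈ 20.059 mg/L.
Before the 5th dose, 4 doses have been given. Superposition: Cmin = C₀·(f + f² + … + f^4).
≈ 20.059 × (0.3536 + 0.1250 + 0.0442 + 0.0156) ≈ 20.059 × 0.5384 ≈ 10.800 mg/L.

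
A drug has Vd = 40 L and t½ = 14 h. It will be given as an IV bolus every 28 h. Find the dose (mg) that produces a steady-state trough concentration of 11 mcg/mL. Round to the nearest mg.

1320 mg

τ/t½ = 28/14 ≈ 2, so f = (1/2)^(28/14) ≈ 0.250000.
Cmin,ss = (D/Vd)·f/(1−f), so D = Cmin,ss·Vd·(1−f)/f.
D = 11 × 40 × (1−f)/f ≈ 11 × 40 × 3.00000 ≈ 1320.00 mg.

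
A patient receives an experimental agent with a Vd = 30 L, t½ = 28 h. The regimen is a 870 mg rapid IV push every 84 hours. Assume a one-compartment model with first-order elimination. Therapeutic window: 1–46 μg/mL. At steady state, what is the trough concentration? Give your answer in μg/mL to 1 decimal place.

4.1 μg/mL

The dosing interval is 3 half-lives, so f = 2^(−3) = 0.125.
At steady state, R = 1/(1 − 0.125) = 8/7.
Single-dose peak C₀ = D/Vd = 870/30 = 29 μg/mL.
Steady-state peak Cmax,ss = C₀·R = 29 × 8/7 ≈ 33.143 μg/mL.
Steady-state trough Cmin,ss = Cmax,ss·f ≈ 33.143 × 0.125 ≈ 4.143 μg/mL.
Trough 4.1 μg/mL vs MEC 1 μg/mL: adequate.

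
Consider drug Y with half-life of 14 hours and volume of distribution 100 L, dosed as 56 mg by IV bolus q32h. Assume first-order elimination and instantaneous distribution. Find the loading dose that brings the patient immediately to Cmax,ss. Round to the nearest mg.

f = (1/2)^(32/14) ≈ 0.205084; accumulation ratio R = 1/(1−f) ≈ 1.25799.
Loading dose to hit Cmax,ss on first dose: D_load = D_maint·R ≈ 56 × 1.25799 ≈ 70.45 mg.

70 mg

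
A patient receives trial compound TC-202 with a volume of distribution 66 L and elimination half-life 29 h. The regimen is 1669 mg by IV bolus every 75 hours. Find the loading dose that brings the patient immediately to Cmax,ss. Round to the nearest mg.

2002 mg

f = (1/2)^(75/29) ≈ 0.166523; accumulation ratio R = 1/(1−f) ≈ 1.19979.
Loading dose to hit Cmax,ss on first dose: D_load = D_maint·R ≈ 1669 × 1.19979 ≈ 2002.45 mg.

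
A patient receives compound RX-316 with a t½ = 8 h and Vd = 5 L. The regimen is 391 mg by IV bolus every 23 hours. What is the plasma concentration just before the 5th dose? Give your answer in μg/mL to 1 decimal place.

12.3 μg/mL

f = (1/2)^(τ/t½) = (1/2)^(23/8) ≈ 0.1363.
C₀ = D/Vd = 391/5 ≈ 78.200 μg/mL.
Before the 5th dose, 4 doses have been given. Superposition: Cmin = C₀·(f + f² + … + f^4).
≈ 78.200 × (0.1363 + 0.0186 + 0.0025 + 0.0003) ≈ 78.200 × 0.1577 ≈ 12.332 μg/mL.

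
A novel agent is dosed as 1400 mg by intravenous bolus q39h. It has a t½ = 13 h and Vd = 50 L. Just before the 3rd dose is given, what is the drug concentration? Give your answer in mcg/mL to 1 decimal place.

3.9 mcg/mL

f = (1/2)^(τ/t½) = (1/2)^(39/13) ≈ 0.1250.
C₀ = D/Vd = 1400/50 ≈ 28.000 mcg/mL.
Before the 3rd dose, 2 doses have been given. Superposition: Cmin = C₀·(f + f²).
≈ 28.000 × (0.1250 + 0.0156) ≈ 28.000 × 0.1406 ≈ 3.937 mcg/mL.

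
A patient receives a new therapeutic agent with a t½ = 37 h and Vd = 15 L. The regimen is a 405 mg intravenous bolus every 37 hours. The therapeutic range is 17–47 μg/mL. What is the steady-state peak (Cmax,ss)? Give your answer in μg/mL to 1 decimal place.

54.0 μg/mL

The dosing interval is 1 half-life, so f = 2^(−1) = 0.5.
At steady state, R = 1/(1 − 0.5) = 2/1.
Single-dose peak C₀ = D/Vd = 405/15 = 27 μg/mL.
Steady-state peak Cmax,ss = C₀·R = 27 × 2/1 ≈ 54.000 μg/mL.
Peak 54.0 μg/mL vs MTC 47 μg/mL: exceeds toxic threshold.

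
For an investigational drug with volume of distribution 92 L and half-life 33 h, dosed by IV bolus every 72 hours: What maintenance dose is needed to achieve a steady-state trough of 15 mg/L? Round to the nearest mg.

4881 mg

τ/t½ = 72/33 ≈ 2.1818, so f = (1/2)^(72/33) ≈ 0.220398.
Cmin,ss = (D/Vd)·f/(1−f), so D = Cmin,ss·Vd·(1−f)/f.
D = 15 × 92 × (1−f)/f ≈ 15 × 92 × 3.53725 ≈ 4881.40 mg.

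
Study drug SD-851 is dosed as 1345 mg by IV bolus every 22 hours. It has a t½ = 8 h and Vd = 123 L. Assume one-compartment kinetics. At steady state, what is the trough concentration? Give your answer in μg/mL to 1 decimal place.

Over one 22-h interval, 22/8 ≈ 2.75 half-lives elapse, leaving f ≈ 0.1487 of each dose.
At steady state, accumulation factor R = 1/(1 − e^(−kτ)) ≈ 1.1747.
Single-dose peak C₀ = D/Vd = 1345/123 ≈ 10.935 μg/mL.
Steady-state peak Cmax,ss = C₀·R ≈ 10.935 × 1.1747 ≈ 12.845 μg/mL.
One interval later, Cmin,ss = Cmax,ss·e^(−kτ) ≈ 12.845 × 0.1487 ≈ 1.910 μg/mL.

1.9 μg/mL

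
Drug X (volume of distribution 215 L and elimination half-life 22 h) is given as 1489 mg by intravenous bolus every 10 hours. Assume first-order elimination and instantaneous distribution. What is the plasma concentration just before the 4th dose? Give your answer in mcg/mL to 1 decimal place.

11.4 mcg/mL

f = (1/2)^(τ/t½) = (1/2)^(10/22) ≈ 0.7297.
C₀ = D/Vd = 1489/215 ≈ 6.926 mcg/mL.
Before the 4th dose, 3 doses have been given. Superposition: Cmin = C₀·(f + f² + … + f^3).
≈ 6.926 × (0.7297 + 0.5325 + 0.3885) ≈ 6.926 × 1.6507 ≈ 11.433 mcg/mL.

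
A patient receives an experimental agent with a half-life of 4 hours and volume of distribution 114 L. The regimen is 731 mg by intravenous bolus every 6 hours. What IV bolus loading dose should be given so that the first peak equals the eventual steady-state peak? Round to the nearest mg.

f = (1/2)^(6/4) ≈ 0.353553; accumulation ratio R = 1/(1−f) ≈ 1.54692.
Loading dose to hit Cmax,ss on first dose: D_load = D_maint·R ≈ 731 × 1.54692 ≈ 1130.80 mg.

1131 mg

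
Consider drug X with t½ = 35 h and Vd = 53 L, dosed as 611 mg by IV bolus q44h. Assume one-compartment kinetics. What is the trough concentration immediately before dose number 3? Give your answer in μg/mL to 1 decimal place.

f = (1/2)^(τ/t½) = (1/2)^(44/35) ≈ 0.4184.
C₀ = D/Vd = 611/53 ≈ 11.528 μg/mL.
Before the 3rd dose, 2 doses have been given. Superposition: Cmin = C₀·(f + f²).
≈ 11.528 × (0.4184 + 0.1751) ≈ 11.528 × 0.5935 ≈ 6.842 μg/mL.

6.8 μg/mL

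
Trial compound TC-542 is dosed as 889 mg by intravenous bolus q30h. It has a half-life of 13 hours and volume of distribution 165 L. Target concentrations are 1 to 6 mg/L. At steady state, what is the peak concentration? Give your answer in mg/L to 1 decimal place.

τ/t½ = 30/13 ≈ 2.3077, so fraction remaining f = (1/2)^(30/13) ≈ 0.2020.
At steady state, accumulation factor R = 1/(1 − e^(−kτ)) ≈ 1.2531.
Each bolus raises the concentration by D/Vd = 889/165 ≈ 5.388 mg/L.
Steady-state peak Cmax,ss = C₀·R ≈ 5.388 × 1.2531 ≈ 6.752 mg/L.
Peak 6.8 mg/L vs MTC 6 mg/L: exceeds toxic threshold.

6.8 mg/L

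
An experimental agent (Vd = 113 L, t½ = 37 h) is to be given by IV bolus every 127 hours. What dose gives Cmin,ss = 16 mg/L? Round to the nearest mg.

τ/t½ = 127/37 ≈ 3.4324, so f = (1/2)^(127/37) ≈ 0.092626.
Cmin,ss = (D/Vd)·f/(1−f), so D = Cmin,ss·Vd·(1−f)/f.
D = 16 × 113 × (1−f)/f ≈ 16 × 113 × 9.79610 ≈ 17711.35 mg.

17711 mg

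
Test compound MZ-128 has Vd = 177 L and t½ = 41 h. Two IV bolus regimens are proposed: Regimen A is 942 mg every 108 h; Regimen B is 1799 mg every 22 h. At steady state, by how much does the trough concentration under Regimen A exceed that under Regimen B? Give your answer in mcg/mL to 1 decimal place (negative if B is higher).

-21.5 mcg/mL

Regimen A: f = (1/2)^(108/41) ≈ 0.1611; Cmin,ss = (942/177)·f/(1−f) ≈ 1.022 mcg/mL.
Regimen B: f = (1/2)^(22/41) ≈ 0.6894; Cmin,ss = (1799/177)·f/(1−f) ≈ 22.559 mcg/mL.
Difference ≈ 1.022 − 22.559 ≈ -21.537 mcg/mL.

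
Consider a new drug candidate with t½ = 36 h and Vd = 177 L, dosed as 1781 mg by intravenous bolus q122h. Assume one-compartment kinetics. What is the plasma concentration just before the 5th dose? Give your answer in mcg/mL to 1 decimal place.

f = (1/2)^(τ/t½) = (1/2)^(122/36) ≈ 0.0955.
C₀ = D/Vd = 1781/177 ≈ 10.062 mcg/mL.
Before the 5th dose, 4 doses have been given. Superposition: Cmin = C₀·(f + f² + … + f^4).
≈ 10.062 × (0.0955 + 0.0091 + 0.0009 + 0.0001) ≈ 10.062 × 0.1056 ≈ 1.063 mcg/mL.

1.1 mcg/mL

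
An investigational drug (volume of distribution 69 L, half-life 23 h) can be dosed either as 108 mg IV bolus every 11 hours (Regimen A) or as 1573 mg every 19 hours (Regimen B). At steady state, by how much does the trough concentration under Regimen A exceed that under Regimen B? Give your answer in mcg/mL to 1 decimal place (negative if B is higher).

Regimen A: f = (1/2)^(11/23) ≈ 0.7178; Cmin,ss = (108/69)·f/(1−f) ≈ 3.981 mcg/mL.
Regimen B: f = (1/2)^(19/23) ≈ 0.5641; Cmin,ss = (1573/69)·f/(1−f) ≈ 29.502 mcg/mL.
Difference ≈ 3.981 − 29.502 ≈ -25.521 mcg/mL.

-25.5 mcg/mL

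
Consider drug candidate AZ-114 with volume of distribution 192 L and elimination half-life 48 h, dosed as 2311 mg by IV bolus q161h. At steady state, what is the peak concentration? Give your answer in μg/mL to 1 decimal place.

Over one 161-h interval, 161/48 ≈ 3.3542 half-lives elapse, leaving f ≈ 0.0978 of each dose.
At steady state, accumulation factor R = 1/(1 − e^(−kτ)) ≈ 1.1084.
Each bolus raises the concentration by D/Vd = 2311/192 ≈ 12.036 μg/mL.
Cmax,ss = C₀/(1 − f) ≈ 12.036/0.9022 ≈ 13.341 μg/mL.

13.3 μg/mL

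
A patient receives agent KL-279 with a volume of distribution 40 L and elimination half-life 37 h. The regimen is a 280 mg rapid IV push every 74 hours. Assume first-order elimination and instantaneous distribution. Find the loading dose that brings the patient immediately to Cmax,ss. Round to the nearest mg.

f = (1/2)^(74/37) ≈ 0.250000; accumulation ratio R = 1/(1−f) ≈ 1.33333.
Loading dose to hit Cmax,ss on first dose: D_load = D_maint·R ≈ 280 × 1.33333 ≈ 373.33 mg.

373 mg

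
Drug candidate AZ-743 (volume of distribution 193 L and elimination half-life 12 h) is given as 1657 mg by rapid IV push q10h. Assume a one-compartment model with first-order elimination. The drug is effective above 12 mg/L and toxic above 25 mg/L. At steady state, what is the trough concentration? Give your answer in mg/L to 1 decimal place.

11.0 mg/L

τ/t½ = 10/12 ≈ 0.83333, so fraction remaining f = (1/2)^(10/12) ≈ 0.5612.
Single-dose peak C₀ = D/Vd = 1657/193 ≈ 8.585 mg/L.
Steady-state trough Cmin,ss = C₀·f/(1−f) ≈ 8.585 × 0.5612/0.4388 ≈ 10.980 mg/L.
Trough 11.0 mg/L vs MEC 12 mg/L: subtherapeutic.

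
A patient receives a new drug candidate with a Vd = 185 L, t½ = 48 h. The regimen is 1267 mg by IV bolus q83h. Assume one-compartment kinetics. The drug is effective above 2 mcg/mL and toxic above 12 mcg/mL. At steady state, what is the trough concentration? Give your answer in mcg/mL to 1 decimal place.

3.0 mcg/mL

τ/t½ = 83/48 ≈ 1.7292, so fraction remaining f = (1/2)^(83/48) ≈ 0.3016.
Single-dose peak C₀ = D/Vd = 1267/185 ≈ 6.849 mcg/mL.
Steady-state trough Cmin,ss = C₀·f/(1−f) ≈ 6.849 × 0.3016/0.6984 ≈ 2.958 mcg/mL.
Trough 3.0 mcg/mL vs MEC 2 mcg/mL: adequate.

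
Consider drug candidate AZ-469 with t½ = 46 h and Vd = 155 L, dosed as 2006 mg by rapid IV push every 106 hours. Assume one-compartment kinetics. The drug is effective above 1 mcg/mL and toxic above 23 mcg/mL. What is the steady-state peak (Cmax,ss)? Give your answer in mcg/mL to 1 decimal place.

16.2 mcg/mL

Over one 106-h interval, 106/46 ≈ 2.3043 half-lives elapse, leaving f ≈ 0.2025 of each dose.
Accumulation ratio R = 1/(1 − f) ≈ 1/0.7975 ≈ 1.2539.
Single-dose peak C₀ = D/Vd = 2006/155 ≈ 12.942 mcg/mL.
Steady-state peak Cmax,ss = C₀·R ≈ 12.942 × 1.2539 ≈ 16.228 mcg/mL.
Peak 16.2 mcg/mL vs MTC 23 mcg/mL: below toxic threshold.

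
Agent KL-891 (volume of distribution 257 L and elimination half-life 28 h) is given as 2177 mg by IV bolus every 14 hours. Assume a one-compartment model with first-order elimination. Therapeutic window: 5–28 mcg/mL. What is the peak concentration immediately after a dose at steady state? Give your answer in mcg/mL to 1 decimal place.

Over one 14-h interval, 14/28 ≈ 0.5 half-lives elapse, leaving f ≈ 0.7071 of each dose.
At steady state, accumulation factor R = 1/(1 − e^(−kτ)) ≈ 3.4141.
Single-dose peak C₀ = D/Vd = 2177/257 ≈ 8.471 mcg/mL.
Steady-state peak Cmax,ss = C₀·R ≈ 8.471 × 3.4141 ≈ 28.921 mcg/mL.
Peak 28.9 mcg/mL vs MTC 28 mcg/mL: exceeds toxic threshold.

28.9 mcg/mL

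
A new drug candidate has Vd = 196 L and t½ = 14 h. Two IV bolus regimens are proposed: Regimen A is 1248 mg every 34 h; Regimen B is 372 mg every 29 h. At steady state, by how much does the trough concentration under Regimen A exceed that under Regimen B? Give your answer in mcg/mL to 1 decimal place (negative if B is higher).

Regimen A: f = (1/2)^(34/14) ≈ 0.1857; Cmin,ss = (1248/196)·f/(1−f) ≈ 1.452 mcg/mL.
Regimen B: f = (1/2)^(29/14) ≈ 0.2379; Cmin,ss = (372/196)·f/(1−f) ≈ 0.592 mcg/mL.
Difference ≈ 1.452 − 0.592 ≈ 0.860 mcg/mL.

0.9 mcg/mL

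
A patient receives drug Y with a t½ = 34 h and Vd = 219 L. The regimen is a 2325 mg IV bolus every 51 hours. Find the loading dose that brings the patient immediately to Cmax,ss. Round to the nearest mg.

f = (1/2)^(51/34) ≈ 0.353553; accumulation ratio R = 1/(1−f) ≈ 1.54692.
Loading dose to hit Cmax,ss on first dose: D_load = D_maint·R ≈ 2325 × 1.54692 ≈ 3596.59 mg.

3597 mg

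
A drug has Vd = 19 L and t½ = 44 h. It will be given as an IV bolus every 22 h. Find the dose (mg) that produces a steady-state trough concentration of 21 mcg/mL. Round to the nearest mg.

τ/t½ = 22/44 ≈ 0.5, so f = (1/2)^(22/44) ≈ 0.707107.
Cmin,ss = (D/Vd)·f/(1−f), so D = Cmin,ss·Vd·(1−f)/f.
D = 21 × 19 × (1−f)/f ≈ 21 × 19 × 0.41421 ≈ 165.27 mg.

165 mg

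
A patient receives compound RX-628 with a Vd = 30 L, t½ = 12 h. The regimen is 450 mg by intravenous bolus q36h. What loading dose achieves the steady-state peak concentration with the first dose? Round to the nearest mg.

514 mg

f = (1/2)^(36/12) ≈ 0.125000; accumulation ratio R = 1/(1−f) ≈ 1.14286.
Loading dose to hit Cmax,ss on first dose: D_load = D_maint·R ≈ 450 × 1.14286 ≈ 514.29 mg.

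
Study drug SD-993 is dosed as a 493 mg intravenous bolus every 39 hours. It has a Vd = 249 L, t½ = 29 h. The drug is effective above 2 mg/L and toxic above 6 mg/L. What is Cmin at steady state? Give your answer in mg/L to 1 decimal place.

k = ln2/t½ = ln2/29 ≈ 0.023902 h⁻¹; fraction remaining f = e^(−kτ) = e^(−0.023902×39) ≈ 0.3937.
Single-dose peak C₀ = D/Vd = 493/249 ≈ 1.980 mg/L.
Steady-state trough Cmin,ss = C₀·f/(1−f) ≈ 1.980 × 0.3937/0.6063 ≈ 1.286 mg/L.
Trough 1.3 mg/L vs MEC 2 mg/L: subtherapeutic.

1.3 mg/L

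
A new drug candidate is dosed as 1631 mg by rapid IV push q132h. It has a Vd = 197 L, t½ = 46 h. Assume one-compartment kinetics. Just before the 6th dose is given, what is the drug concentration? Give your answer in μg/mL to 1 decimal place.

f = (1/2)^(τ/t½) = (1/2)^(132/46) ≈ 0.1368.
C₀ = D/Vd = 1631/197 ≈ 8.279 μg/mL.
Before the 6th dose, 5 doses have been given. Superposition: Cmin = C₀·(f + f² + … + f^5).
≈ 8.279 × (0.1368 + 0.0187 + 0.0026 + 0.0004 + 0.0000) ≈ 8.279 × 0.1585 ≈ 1.312 μg/mL.

1.3 μg/mL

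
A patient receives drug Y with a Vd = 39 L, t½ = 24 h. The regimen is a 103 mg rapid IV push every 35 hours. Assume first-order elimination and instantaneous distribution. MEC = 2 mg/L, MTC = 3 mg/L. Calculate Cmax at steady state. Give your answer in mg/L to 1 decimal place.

τ/t½ = 35/24 ≈ 1.4583, so fraction remaining f = (1/2)^(35/24) ≈ 0.3639.
Accumulation ratio R = 1/(1 − f) ≈ 1/0.6361 ≈ 1.5721.
Single-dose peak C₀ = D/Vd = 103/39 ≈ 2.641 mg/L.
Cmax,ss = C₀/(1 − f) ≈ 2.641/0.6361 ≈ 4.152 mg/L.
Peak 4.2 mg/L vs MTC 3 mg/L: exceeds toxic threshold.

4.2 mg/L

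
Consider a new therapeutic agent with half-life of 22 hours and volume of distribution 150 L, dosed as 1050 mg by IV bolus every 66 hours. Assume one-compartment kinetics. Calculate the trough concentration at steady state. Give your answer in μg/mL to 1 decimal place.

1.0 μg/mL

The dosing interval is 3 half-lives, so f = 2^(−3) = 0.125.
At steady state, R = 1/(1 − 0.125) = 8/7.
Single-dose peak C₀ = D/Vd = 1050/150 = 7 μg/mL.
Steady-state peak Cmax,ss = C₀·R = 7 × 8/7 ≈ 8.000 μg/mL.
Steady-state trough Cmin,ss = Cmax,ss·f ≈ 8.000 × 0.125 ≈ 1.000 μg/mL.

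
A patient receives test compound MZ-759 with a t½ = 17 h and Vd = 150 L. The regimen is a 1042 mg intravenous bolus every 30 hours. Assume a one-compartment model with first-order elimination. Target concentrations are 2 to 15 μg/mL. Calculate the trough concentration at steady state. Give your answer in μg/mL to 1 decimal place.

2.9 μg/mL

k = ln2/t½ = ln2/17 ≈ 0.040773 h⁻¹; fraction remaining f = e^(−kτ) = e^(−0.040773×30) ≈ 0.2943.
Each bolus raises the concentration by D/Vd = 1042/150 ≈ 6.947 μg/mL.
Steady-state trough Cmin,ss = C₀·f/(1−f) ≈ 6.947 × 0.2943/0.7057 ≈ 2.897 μg/mL.
Trough 2.9 μg/mL vs MEC 2 μg/mL: adequate.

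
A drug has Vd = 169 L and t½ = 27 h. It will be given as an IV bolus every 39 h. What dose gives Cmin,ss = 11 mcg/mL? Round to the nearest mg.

τ/t½ = 39/27 ≈ 1.4444, so f = (1/2)^(39/27) ≈ 0.367434.
Cmin,ss = (D/Vd)·f/(1−f), so D = Cmin,ss·Vd·(1−f)/f.
D = 11 × 169 × (1−f)/f ≈ 11 × 169 × 1.72158 ≈ 3200.42 mg.

3200 mg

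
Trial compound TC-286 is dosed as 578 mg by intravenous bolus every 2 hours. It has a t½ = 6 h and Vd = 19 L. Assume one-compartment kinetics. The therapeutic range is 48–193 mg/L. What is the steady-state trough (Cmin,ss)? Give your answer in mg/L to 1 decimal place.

117.0 mg/L

Over one 2-h interval, 2/6 ≈ 0.33333 half-lives elapse, leaving f ≈ 0.7937 of each dose.
Accumulation ratio R = 1/(1 − f) ≈ 1/0.2063 ≈ 4.8473.
Single-dose peak C₀ = D/Vd = 578/19 ≈ 30.421 mg/L.
Steady-state peak Cmax,ss = C₀·R ≈ 30.421 × 4.8473 ≈ 147.460 mg/L.
Steady-state trough Cmin,ss = Cmax,ss·f ≈ 147.460 × 0.7937 ≈ 117.039 mg/L.
Trough 117.0 mg/L vs MEC 48 mg/L: adequate.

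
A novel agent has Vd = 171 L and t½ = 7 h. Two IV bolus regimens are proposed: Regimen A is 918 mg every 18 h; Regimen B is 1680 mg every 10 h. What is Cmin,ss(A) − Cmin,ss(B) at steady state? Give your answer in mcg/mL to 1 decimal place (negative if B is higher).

Regimen A: f = (1/2)^(18/7) ≈ 0.1682; Cmin,ss = (918/171)·f/(1−f) ≈ 1.086 mcg/mL.
Regimen B: f = (1/2)^(10/7) ≈ 0.3715; Cmin,ss = (1680/171)·f/(1−f) ≈ 5.807 mcg/mL.
Difference ≈ 1.086 − 5.807 ≈ -4.721 mcg/mL.

-4.7 mcg/mL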